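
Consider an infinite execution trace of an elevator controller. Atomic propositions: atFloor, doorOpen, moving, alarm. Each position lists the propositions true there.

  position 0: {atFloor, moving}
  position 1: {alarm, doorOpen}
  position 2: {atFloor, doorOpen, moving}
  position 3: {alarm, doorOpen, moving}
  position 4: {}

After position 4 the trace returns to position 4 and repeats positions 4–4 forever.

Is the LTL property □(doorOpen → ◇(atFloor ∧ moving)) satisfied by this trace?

No

doorOpen → ◇(atFloor ∧ moving) must hold at every position from 0 onward. It fails at position 3, so □(doorOpen → ◇(atFloor ∧ moving)) is false.
Positions where doorOpen holds: 1, 2, 3.
Check ◇(atFloor ∧ moving) at each: 1→ok, 2→ok, 3→fails.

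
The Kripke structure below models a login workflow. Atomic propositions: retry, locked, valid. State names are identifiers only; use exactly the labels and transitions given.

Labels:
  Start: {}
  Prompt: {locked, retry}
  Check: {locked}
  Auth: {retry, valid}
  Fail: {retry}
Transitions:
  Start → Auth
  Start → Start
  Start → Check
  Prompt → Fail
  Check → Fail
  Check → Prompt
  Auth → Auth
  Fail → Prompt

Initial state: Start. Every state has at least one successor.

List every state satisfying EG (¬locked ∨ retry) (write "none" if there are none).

States satisfying ¬locked ∨ retry: {Start, Prompt, Auth, Fail}.
States satisfying EG (¬locked ∨ retry): {Start, Prompt, Auth, Fail}.

{Start, Prompt, Auth, Fail}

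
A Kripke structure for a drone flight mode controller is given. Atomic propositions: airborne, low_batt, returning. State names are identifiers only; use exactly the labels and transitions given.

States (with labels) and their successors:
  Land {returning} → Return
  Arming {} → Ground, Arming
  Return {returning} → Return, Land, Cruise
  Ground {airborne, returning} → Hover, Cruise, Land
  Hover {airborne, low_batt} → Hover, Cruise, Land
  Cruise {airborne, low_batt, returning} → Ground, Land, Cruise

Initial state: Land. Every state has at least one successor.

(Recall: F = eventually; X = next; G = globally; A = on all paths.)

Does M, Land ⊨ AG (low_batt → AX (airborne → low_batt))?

States satisfying low_batt → AX (airborne → low_batt): {Land, Arming, Return, Ground, Hover}.
States satisfying AG (low_batt → AX (airborne → low_batt)): ∅.
Cruise is reachable from Land and violates low_batt → AX (airborne → low_batt), so AG fails at Land.
Land ∉ Sat(AG (low_batt → AX (airborne → low_batt))).

Violated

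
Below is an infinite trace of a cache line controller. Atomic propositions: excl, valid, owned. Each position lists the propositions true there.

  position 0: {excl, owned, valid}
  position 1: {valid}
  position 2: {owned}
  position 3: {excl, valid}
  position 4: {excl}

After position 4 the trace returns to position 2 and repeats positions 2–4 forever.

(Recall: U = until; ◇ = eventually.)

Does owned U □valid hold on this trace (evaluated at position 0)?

Does not hold

Walking from position 0: at position 1, □valid has not yet held and owned fails, so owned U □valid is false.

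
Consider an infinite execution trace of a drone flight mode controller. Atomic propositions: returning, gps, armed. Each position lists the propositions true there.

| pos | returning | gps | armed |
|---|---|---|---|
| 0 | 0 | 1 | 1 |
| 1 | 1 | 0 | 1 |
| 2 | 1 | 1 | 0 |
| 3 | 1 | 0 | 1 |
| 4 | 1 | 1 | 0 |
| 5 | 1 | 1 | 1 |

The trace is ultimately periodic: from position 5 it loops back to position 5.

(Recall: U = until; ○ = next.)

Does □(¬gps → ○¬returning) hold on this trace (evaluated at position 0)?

Violated

¬gps → ○¬returning must hold at every position from 0 onward. It fails at position 1, so □(¬gps → ○¬returning) is false.
Positions where ¬gps holds: 1, 3.
Check ○¬returning at each: 1→fails, 3→fails.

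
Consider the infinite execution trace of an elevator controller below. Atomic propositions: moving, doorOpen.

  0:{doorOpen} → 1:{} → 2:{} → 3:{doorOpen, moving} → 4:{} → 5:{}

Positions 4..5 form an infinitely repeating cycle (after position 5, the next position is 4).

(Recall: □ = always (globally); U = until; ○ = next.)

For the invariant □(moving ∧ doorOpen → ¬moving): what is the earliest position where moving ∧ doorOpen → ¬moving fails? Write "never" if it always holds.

Check moving ∧ doorOpen → ¬moving at each position in order: 0 ✓, 1 ✓, 2 ✓.
At position 3 the labels are {doorOpen, moving}, so moving ∧ doorOpen → ¬moving is false there. This is the first violation.

3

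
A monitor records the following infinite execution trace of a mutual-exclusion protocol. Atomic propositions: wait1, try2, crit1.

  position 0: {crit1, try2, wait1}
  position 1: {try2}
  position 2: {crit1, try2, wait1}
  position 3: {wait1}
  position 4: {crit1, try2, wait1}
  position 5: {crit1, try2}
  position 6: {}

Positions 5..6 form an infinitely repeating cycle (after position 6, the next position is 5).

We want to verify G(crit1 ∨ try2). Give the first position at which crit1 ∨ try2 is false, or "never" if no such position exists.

Check crit1 ∨ try2 at each position in order: 0 ✓, 1 ✓, 2 ✓.
At position 3 the labels are {wait1}, so crit1 ∨ try2 is false there. This is the first violation.

3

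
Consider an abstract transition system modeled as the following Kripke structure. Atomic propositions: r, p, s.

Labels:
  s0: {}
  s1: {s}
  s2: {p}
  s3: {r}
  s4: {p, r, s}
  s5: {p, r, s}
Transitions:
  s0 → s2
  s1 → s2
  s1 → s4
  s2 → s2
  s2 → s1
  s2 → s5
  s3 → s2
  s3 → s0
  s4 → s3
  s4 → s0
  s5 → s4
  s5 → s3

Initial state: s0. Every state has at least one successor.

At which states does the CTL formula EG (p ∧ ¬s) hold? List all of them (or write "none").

{s2}

States satisfying p ∧ ¬s: {s2}.
States satisfying EG (p ∧ ¬s): {s2}.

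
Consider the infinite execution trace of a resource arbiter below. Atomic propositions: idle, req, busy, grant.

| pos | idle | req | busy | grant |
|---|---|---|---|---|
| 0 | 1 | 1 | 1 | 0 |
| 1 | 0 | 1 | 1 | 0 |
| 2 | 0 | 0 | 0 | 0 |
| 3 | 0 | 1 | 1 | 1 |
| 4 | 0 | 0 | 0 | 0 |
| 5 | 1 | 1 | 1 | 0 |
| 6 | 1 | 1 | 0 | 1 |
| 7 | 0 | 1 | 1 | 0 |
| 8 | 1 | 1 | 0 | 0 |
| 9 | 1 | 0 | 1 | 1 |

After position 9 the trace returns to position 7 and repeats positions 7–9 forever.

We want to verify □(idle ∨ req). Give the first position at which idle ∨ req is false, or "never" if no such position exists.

Check idle ∨ req at each position in order: 0 ✓, 1 ✓.
At position 2 the labels are {}, so idle ∨ req is false there. This is the first violation.

2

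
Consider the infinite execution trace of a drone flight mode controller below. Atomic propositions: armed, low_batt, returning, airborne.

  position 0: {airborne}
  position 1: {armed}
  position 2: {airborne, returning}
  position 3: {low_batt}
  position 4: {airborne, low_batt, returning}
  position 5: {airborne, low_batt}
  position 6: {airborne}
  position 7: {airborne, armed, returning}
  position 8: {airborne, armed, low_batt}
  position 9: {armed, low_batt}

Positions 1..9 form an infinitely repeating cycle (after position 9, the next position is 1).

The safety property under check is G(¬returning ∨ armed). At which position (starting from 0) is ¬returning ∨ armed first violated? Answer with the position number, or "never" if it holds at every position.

Check ¬returning ∨ armed at each position in order: 0 ✓, 1 ✓.
At position 2 the labels are {airborne, returning}, so ¬returning ∨ armed is false there. This is the first violation.

2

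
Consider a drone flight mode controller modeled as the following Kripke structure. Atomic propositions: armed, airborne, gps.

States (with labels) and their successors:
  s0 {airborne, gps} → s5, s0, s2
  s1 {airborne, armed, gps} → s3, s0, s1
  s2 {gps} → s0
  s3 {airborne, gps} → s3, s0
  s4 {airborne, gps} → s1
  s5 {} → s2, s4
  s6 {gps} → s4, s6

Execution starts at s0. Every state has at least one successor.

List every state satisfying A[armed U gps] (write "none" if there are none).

{s0, s1, s2, s3, s4, s6}

States satisfying armed: {s1}.
States satisfying gps: {s0, s1, s2, s3, s4, s6}.
States satisfying A[armed U gps]: {s0, s1, s2, s3, s4, s6}.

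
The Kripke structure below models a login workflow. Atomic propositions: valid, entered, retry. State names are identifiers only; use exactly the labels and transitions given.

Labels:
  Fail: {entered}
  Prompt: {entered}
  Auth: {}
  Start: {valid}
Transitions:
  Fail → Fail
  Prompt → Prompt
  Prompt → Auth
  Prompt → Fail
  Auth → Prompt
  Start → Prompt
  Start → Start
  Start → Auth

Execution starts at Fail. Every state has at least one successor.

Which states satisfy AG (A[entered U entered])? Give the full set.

{Fail}

States satisfying A[entered U entered]: {Fail, Prompt}.
States satisfying AG (A[entered U entered]): {Fail}.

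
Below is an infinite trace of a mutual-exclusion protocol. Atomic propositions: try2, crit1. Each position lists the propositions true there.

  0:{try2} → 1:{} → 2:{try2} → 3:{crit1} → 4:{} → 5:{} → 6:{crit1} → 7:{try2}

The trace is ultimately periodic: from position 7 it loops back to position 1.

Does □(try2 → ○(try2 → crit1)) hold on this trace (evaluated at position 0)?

Yes

try2 → ○(try2 → crit1) holds at every position 0..7, and those are all positions ever visited, so □(try2 → ○(try2 → crit1)) holds.
Positions where try2 holds: 0, 2, 7.
Check ○(try2 → crit1) at each: 0→ok, 2→ok, 7→ok.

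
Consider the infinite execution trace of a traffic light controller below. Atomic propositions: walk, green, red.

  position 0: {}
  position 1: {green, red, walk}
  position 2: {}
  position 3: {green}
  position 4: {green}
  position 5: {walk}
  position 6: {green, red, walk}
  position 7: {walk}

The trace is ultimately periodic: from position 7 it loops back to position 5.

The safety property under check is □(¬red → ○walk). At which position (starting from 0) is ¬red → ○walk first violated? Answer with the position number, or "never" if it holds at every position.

2

Check ¬red → ○walk at each position in order: 0 ✓, 1 ✓.
At position 2 the labels are {} and the next position 3 has {green}, so ¬red → ○walk is false there. This is the first violation.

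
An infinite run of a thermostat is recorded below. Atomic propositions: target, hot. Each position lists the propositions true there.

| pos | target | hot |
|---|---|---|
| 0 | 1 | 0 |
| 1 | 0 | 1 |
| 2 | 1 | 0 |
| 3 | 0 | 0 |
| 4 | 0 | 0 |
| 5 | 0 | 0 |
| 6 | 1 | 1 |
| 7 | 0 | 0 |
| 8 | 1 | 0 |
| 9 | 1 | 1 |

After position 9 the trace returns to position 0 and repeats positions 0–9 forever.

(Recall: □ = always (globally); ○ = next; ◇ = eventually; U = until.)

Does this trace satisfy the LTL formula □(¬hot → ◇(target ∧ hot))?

¬hot → ◇(target ∧ hot) holds at every position 0..9, and those are all positions ever visited, so □(¬hot → ◇(target ∧ hot)) holds.
Positions where ¬hot holds: 0, 2, 3, 4, 5, 7, 8.
Check ◇(target ∧ hot) at each: 0→ok, 2→ok, 3→ok, 4→ok, 5→ok, 7→ok, 8→ok.

Holds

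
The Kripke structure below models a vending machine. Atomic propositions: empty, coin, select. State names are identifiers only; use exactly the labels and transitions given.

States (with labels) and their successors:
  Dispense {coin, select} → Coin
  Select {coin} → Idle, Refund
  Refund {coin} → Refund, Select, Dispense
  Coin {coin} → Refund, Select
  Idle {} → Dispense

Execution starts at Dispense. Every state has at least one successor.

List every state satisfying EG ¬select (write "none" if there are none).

States satisfying ¬select: {Select, Refund, Coin, Idle}.
States satisfying EG ¬select: {Select, Refund, Coin}.

{Select, Refund, Coin}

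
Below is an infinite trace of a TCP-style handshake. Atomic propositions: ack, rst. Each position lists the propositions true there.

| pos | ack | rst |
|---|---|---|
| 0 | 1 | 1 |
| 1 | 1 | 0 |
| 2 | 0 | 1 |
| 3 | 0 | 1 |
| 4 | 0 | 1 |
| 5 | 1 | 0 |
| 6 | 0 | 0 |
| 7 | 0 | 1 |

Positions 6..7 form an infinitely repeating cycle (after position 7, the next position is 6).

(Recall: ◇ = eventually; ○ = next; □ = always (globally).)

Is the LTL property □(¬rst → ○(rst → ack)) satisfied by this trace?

No

¬rst → ○(rst → ack) must hold at every position from 0 onward. It fails at position 1, so □(¬rst → ○(rst → ack)) is false.
Positions where ¬rst holds: 1, 5, 6.
Check ○(rst → ack) at each: 1→fails, 5→ok, 6→fails.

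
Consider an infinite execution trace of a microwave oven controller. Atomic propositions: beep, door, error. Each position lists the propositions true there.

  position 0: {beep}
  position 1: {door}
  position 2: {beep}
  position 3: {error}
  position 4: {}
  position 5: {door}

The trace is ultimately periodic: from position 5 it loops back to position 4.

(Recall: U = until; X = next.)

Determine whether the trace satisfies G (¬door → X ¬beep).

¬door → X ¬beep holds at every position 0..5, and those are all positions ever visited, so G (¬door → X ¬beep) holds.
Positions where ¬door holds: 0, 2, 3, 4.
Check X ¬beep at each: 0→ok, 2→ok, 3→ok, 4→ok.

Holds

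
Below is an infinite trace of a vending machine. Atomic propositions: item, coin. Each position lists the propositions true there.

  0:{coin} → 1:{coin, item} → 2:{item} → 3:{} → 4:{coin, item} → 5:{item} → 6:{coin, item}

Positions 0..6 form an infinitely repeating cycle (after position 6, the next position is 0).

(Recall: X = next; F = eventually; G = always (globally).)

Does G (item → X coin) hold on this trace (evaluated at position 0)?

item → X coin must hold at every position from 0 onward. It fails at position 1, so G (item → X coin) is false.
Positions where item holds: 1, 2, 4, 5, 6.
Check X coin at each: 1→fails, 2→fails, 4→fails, 5→ok, 6→ok.

No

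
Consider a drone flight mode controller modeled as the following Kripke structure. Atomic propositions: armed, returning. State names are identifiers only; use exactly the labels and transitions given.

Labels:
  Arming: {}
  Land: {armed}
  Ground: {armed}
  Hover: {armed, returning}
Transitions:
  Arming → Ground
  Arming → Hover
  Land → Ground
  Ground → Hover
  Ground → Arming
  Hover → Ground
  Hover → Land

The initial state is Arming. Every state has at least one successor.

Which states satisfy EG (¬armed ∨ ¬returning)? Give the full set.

States satisfying ¬armed ∨ ¬returning: {Arming, Land, Ground}.
States satisfying EG (¬armed ∨ ¬returning): {Arming, Land, Ground}.

{Arming, Land, Ground}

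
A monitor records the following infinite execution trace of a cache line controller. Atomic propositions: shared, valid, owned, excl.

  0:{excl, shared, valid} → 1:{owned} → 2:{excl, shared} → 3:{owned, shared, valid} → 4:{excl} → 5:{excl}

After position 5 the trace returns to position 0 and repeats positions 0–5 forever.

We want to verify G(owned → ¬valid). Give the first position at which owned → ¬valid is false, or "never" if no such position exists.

3

Check owned → ¬valid at each position in order: 0 ✓, 1 ✓, 2 ✓.
At position 3 the labels are {owned, shared, valid}, so owned → ¬valid is false there. This is the first violation.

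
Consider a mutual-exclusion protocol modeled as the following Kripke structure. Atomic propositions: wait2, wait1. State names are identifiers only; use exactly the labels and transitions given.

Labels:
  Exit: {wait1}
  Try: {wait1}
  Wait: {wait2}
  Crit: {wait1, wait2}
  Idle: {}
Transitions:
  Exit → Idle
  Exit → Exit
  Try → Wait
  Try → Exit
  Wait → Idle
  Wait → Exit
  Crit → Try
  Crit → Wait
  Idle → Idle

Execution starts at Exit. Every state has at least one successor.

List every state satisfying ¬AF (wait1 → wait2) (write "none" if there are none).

{Exit, Try}

States satisfying wait1 → wait2: {Wait, Crit, Idle}.
States satisfying AF (wait1 → wait2): {Wait, Crit, Idle}.
States satisfying ¬AF (wait1 → wait2): {Exit, Try}.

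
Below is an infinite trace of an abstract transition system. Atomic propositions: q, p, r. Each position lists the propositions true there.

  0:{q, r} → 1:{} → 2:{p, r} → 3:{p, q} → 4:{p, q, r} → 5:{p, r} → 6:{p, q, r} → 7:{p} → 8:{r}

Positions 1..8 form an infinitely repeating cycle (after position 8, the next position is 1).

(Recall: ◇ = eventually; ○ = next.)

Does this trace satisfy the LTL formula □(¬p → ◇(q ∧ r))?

Yes

¬p → ◇(q ∧ r) holds at every position 0..8, and those are all positions ever visited, so □(¬p → ◇(q ∧ r)) holds.
Positions where ¬p holds: 0, 1, 8.
Check ◇(q ∧ r) at each: 0→ok, 1→ok, 8→ok.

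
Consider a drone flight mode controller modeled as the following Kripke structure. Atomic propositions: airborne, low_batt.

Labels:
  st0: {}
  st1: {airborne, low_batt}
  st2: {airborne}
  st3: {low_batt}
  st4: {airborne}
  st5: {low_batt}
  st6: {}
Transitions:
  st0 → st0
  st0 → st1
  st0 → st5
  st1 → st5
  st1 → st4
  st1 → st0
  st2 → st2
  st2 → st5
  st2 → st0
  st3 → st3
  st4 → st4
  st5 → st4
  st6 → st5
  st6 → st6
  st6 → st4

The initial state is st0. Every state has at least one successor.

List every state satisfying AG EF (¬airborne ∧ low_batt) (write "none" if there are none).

{st3}

States satisfying EF (¬airborne ∧ low_batt): {st0, st1, st2, st3, st5, st6}.
States satisfying AG EF (¬airborne ∧ low_batt): {st3}.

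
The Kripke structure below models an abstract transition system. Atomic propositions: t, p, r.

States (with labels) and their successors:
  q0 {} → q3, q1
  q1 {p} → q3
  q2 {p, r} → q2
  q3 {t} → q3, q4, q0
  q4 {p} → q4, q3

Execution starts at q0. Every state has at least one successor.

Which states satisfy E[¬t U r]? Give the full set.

{q2}

States satisfying ¬t: {q0, q1, q2, q4}.
States satisfying r: {q2}.
States satisfying E[¬t U r]: {q2}.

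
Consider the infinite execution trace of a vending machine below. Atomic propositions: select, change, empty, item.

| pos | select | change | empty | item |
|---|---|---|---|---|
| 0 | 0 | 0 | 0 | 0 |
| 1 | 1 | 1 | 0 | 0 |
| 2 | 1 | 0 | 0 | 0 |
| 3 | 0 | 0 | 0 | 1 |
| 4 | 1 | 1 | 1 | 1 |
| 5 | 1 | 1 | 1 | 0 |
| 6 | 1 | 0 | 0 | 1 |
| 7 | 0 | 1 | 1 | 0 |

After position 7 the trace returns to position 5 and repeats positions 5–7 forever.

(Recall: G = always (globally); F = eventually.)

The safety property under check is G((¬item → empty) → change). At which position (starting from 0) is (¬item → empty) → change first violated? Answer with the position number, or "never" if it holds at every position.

Check (¬item → empty) → change at each position in order: 0 ✓, 1 ✓, 2 ✓.
At position 3 the labels are {item}, so (¬item → empty) → change is false there. This is the first violation.

3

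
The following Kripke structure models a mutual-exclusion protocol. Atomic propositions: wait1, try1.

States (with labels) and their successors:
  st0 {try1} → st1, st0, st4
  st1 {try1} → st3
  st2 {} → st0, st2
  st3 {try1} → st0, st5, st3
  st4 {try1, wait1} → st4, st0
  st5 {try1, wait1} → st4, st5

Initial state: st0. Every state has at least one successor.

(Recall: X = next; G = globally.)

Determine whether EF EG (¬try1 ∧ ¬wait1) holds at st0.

States satisfying EG (¬try1 ∧ ¬wait1): {st2}.
States satisfying EF EG (¬try1 ∧ ¬wait1): {st2}.
No suitable path/successor from st0 witnesses the formula.
st0 ∉ Sat(EF EG (¬try1 ∧ ¬wait1)).

Violated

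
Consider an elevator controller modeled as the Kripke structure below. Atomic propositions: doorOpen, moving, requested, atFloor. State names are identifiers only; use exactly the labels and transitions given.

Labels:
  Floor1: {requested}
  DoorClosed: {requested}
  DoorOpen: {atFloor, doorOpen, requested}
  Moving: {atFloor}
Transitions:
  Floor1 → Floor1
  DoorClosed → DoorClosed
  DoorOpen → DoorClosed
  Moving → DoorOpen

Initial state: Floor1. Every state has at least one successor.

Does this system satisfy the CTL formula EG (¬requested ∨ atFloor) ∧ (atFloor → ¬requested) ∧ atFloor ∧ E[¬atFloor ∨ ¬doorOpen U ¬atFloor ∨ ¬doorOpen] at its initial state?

States satisfying ¬requested ∨ atFloor: {DoorOpen, Moving}.
States satisfying EG (¬requested ∨ atFloor): ∅.
States satisfying ¬requested: {Moving}.
States satisfying atFloor → ¬requested: {Floor1, DoorClosed, Moving}.
States satisfying (atFloor → ¬requested) ∧ atFloor: {Moving}.
States satisfying ¬atFloor ∨ ¬doorOpen: {Floor1, DoorClosed, Moving}.
States satisfying E[¬atFloor ∨ ¬doorOpen U ¬atFloor ∨ ¬doorOpen]: {Floor1, DoorClosed, Moving}.
States satisfying EG (¬requested ∨ atFloor) ∧ (atFloor → ¬requested) ∧ atFloor ∧ E[¬atFloor ∨ ¬doorOpen U ¬atFloor ∨ ¬doorOpen]: ∅.
Floor1 ∉ Sat(EG (¬requested ∨ atFloor) ∧ (atFloor → ¬requested) ∧ atFloor ∧ E[¬atFloor ∨ ¬doorOpen U ¬atFloor ∨ ¬doorOpen]).

No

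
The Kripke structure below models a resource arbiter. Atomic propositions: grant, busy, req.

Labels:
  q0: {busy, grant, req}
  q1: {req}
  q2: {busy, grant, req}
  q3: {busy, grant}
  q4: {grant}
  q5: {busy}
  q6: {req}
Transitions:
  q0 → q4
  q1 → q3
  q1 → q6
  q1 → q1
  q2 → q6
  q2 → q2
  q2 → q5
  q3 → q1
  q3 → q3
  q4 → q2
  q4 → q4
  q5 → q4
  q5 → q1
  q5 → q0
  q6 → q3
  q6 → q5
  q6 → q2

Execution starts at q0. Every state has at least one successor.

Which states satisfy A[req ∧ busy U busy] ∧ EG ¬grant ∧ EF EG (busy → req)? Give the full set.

{q5}

States satisfying req ∧ busy: {q0, q2}.
States satisfying busy: {q0, q2, q3, q5}.
States satisfying A[req ∧ busy U busy]: {q0, q2, q3, q5}.
States satisfying ¬grant: {q1, q5, q6}.
States satisfying EG ¬grant: {q1, q5, q6}.
States satisfying EG (busy → req): {q0, q1, q2, q4, q6}.
States satisfying EF EG (busy → req): {q0, q1, q2, q3, q4, q5, q6}.
States satisfying EG ¬grant ∧ EF EG (busy → req): {q1, q5, q6}.
States satisfying A[req ∧ busy U busy] ∧ EG ¬grant ∧ EF EG (busy → req): {q5}.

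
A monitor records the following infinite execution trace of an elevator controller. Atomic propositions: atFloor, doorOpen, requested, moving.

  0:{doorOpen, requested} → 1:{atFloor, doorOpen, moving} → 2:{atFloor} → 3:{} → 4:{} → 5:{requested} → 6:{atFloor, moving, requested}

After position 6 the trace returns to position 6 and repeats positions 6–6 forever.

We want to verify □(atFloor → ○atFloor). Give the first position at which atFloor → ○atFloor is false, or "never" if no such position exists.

Check atFloor → ○atFloor at each position in order: 0 ✓, 1 ✓.
At position 2 the labels are {atFloor} and the next position 3 has {}, so atFloor → ○atFloor is false there. This is the first violation.

2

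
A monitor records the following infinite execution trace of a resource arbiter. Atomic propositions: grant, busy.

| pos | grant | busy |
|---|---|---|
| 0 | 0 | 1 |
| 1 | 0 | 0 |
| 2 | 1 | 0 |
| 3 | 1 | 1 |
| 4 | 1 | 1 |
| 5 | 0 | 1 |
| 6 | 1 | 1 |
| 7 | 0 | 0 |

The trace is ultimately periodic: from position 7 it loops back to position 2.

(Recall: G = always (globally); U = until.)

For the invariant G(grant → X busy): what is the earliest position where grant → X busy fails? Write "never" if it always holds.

6

Check grant → X busy at each position in order: 0 ✓, 1 ✓, 2 ✓, 3 ✓, 4 ✓, 5 ✓.
At position 6 the labels are {busy, grant} and the next position 7 has {}, so grant → X busy is false there. This is the first violation.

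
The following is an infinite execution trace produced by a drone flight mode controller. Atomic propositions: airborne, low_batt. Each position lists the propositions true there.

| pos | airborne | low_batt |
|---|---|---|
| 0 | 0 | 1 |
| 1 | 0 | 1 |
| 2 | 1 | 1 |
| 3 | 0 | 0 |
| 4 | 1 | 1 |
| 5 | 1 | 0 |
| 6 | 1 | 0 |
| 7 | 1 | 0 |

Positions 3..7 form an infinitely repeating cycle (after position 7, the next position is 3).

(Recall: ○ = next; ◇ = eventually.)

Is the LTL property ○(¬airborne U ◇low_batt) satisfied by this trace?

The position after 0 is 1; ¬airborne U ◇low_batt is true there.

Yes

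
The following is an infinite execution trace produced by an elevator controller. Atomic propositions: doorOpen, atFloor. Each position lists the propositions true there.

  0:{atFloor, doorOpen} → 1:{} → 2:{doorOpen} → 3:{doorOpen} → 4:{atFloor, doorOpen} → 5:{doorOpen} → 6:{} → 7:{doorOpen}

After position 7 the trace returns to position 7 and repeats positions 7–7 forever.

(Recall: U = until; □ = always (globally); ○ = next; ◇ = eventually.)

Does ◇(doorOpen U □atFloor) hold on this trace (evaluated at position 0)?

Does not hold

doorOpen U □atFloor is false at every position 0..7, so it never becomes true and ◇(doorOpen U □atFloor) fails.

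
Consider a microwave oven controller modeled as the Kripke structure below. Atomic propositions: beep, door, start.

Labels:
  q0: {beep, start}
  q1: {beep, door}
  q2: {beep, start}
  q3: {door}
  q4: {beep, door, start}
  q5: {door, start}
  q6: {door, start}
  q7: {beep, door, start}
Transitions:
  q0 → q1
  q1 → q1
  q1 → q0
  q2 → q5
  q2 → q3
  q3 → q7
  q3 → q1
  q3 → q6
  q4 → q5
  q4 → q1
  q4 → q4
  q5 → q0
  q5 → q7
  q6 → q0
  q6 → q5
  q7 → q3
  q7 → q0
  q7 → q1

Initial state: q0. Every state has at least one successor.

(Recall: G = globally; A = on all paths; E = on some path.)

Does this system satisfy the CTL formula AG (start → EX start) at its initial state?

States satisfying start → EX start: {q1, q2, q3, q4, q5, q6, q7}.
States satisfying AG (start → EX start): ∅.
q0 is reachable from q0 and violates start → EX start, so AG fails at q0.
q0 ∉ Sat(AG (start → EX start)).

Violated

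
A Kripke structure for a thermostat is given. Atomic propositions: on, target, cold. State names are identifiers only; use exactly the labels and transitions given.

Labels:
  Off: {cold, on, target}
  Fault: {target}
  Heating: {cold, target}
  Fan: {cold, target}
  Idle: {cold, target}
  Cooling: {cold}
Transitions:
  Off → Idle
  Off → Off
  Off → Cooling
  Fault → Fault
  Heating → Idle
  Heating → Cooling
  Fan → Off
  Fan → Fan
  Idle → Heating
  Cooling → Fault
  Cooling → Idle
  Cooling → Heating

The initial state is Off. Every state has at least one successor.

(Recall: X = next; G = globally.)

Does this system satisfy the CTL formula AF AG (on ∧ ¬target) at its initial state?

States satisfying AG (on ∧ ¬target): ∅.
States satisfying AF AG (on ∧ ¬target): ∅.
There is a path from Off along which AG (on ∧ ¬target) never holds.
Off ∉ Sat(AF AG (on ∧ ¬target)).

No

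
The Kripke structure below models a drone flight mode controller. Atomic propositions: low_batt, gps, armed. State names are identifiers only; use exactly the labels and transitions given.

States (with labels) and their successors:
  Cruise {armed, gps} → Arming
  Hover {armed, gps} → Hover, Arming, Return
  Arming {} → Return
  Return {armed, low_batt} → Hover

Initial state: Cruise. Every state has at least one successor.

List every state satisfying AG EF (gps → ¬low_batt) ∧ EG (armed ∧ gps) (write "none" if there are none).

{Hover}

States satisfying EF (gps → ¬low_batt): {Cruise, Hover, Arming, Return}.
States satisfying AG EF (gps → ¬low_batt): {Cruise, Hover, Arming, Return}.
States satisfying armed ∧ gps: {Cruise, Hover}.
States satisfying EG (armed ∧ gps): {Hover}.
States satisfying AG EF (gps → ¬low_batt) ∧ EG (armed ∧ gps): {Hover}.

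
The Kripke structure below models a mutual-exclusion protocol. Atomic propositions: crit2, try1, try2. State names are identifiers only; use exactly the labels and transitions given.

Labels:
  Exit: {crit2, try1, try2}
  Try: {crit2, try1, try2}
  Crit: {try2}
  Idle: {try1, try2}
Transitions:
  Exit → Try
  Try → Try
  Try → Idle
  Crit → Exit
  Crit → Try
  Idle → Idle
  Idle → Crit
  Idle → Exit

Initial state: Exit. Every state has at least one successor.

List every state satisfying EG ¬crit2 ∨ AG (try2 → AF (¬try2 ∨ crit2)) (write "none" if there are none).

States satisfying ¬crit2: {Crit, Idle}.
States satisfying EG ¬crit2: {Idle}.
States satisfying try2 → AF (¬try2 ∨ crit2): {Exit, Try, Crit}.
States satisfying AG (try2 → AF (¬try2 ∨ crit2)): ∅.
States satisfying EG ¬crit2 ∨ AG (try2 → AF (¬try2 ∨ crit2)): {Idle}.

{Idle}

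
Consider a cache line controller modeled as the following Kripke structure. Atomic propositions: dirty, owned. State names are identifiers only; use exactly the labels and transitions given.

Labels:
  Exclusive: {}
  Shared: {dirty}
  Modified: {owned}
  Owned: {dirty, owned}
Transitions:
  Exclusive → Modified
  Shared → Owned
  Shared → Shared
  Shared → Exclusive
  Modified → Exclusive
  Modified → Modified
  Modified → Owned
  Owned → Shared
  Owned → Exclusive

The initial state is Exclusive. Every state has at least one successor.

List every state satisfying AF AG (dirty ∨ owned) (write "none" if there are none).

none

States satisfying AG (dirty ∨ owned): ∅.
States satisfying AF AG (dirty ∨ owned): ∅.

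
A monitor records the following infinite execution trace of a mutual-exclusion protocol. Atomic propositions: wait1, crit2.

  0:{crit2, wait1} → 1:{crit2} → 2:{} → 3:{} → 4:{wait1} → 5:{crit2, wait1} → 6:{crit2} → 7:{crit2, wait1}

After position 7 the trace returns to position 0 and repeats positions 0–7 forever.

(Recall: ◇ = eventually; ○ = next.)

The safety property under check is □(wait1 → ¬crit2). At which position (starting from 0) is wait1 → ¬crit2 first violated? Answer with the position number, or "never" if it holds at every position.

0

At position 0 the labels are {crit2, wait1}, so wait1 → ¬crit2 is false there. This is the first violation.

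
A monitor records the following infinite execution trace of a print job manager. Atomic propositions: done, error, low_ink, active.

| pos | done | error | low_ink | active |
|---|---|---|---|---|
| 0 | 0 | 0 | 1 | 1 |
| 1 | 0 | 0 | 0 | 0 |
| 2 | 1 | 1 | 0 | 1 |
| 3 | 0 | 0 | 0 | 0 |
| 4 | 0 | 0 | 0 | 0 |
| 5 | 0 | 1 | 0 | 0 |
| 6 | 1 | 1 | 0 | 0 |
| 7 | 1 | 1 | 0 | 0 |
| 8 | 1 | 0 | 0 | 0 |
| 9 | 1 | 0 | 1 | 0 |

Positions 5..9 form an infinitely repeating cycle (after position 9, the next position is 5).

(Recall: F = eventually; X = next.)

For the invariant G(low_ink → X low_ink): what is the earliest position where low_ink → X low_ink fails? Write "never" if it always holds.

At position 0 the labels are {active, low_ink} and the next position 1 has {}, so low_ink → X low_ink is false there. This is the first violation.

0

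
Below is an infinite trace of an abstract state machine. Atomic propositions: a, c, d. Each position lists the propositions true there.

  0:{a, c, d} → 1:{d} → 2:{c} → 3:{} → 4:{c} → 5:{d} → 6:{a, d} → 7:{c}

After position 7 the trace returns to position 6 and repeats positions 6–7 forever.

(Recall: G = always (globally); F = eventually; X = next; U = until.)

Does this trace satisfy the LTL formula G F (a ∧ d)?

F (a ∧ d) holds at every position 0..7, and those are all positions ever visited, so G F (a ∧ d) holds.

Satisfied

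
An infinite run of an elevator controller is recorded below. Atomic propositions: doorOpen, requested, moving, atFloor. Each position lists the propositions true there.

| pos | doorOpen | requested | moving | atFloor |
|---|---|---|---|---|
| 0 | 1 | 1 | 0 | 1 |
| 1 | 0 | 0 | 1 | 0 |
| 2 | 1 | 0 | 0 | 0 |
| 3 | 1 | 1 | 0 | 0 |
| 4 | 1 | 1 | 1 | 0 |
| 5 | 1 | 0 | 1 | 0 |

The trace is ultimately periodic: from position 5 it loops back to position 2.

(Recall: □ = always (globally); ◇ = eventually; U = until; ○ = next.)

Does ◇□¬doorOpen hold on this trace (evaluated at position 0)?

Does not hold

□¬doorOpen is false at every position 0..5, so it never becomes true and ◇□¬doorOpen fails.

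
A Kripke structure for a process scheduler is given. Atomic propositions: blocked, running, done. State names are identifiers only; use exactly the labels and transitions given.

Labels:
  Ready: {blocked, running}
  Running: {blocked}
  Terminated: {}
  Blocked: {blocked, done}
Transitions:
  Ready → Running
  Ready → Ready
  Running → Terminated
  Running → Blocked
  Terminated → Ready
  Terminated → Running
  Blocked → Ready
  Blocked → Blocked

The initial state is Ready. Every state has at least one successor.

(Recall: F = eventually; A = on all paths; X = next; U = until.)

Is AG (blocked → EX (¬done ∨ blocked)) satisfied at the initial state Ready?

Satisfied

States satisfying blocked → EX (¬done ∨ blocked): {Ready, Running, Terminated, Blocked}.
States satisfying AG (blocked → EX (¬done ∨ blocked)): {Ready, Running, Terminated, Blocked}.
Every state reachable from Ready satisfies blocked → EX (¬done ∨ blocked).
Ready ∈ Sat(AG (blocked → EX (¬done ∨ blocked))).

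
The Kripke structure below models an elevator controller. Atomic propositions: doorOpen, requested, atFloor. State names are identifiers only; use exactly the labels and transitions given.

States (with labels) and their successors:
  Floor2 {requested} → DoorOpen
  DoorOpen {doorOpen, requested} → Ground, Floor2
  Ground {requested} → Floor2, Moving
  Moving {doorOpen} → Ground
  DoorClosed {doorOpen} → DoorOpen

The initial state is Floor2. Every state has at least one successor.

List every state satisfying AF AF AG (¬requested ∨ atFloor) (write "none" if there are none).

States satisfying AF AG (¬requested ∨ atFloor): ∅.
States satisfying AF AF AG (¬requested ∨ atFloor): ∅.

none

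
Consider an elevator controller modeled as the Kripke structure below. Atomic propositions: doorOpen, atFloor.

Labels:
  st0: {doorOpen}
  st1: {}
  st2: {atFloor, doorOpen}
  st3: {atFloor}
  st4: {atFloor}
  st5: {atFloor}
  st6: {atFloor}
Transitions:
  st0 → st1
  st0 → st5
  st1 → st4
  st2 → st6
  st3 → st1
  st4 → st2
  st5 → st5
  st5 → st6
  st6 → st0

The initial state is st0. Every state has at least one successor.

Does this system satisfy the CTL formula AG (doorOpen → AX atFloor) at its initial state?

Violated

States satisfying doorOpen → AX atFloor: {st1, st2, st3, st4, st5, st6}.
States satisfying AG (doorOpen → AX atFloor): ∅.
st0 is reachable from st0 and violates doorOpen → AX atFloor, so AG fails at st0.
st0 ∉ Sat(AG (doorOpen → AX atFloor)).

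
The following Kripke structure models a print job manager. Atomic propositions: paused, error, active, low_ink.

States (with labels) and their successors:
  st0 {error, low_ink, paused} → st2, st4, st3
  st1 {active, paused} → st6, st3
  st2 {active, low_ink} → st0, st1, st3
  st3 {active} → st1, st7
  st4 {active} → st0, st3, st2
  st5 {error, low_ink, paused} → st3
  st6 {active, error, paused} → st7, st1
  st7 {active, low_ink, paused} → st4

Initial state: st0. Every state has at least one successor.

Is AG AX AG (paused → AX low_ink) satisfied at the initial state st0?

States satisfying AX AG (paused → AX low_ink): ∅.
States satisfying AG AX AG (paused → AX low_ink): ∅.
st0 is reachable from st0 and violates AX AG (paused → AX low_ink), so AG fails at st0.
st0 ∉ Sat(AG AX AG (paused → AX low_ink)).

Does not hold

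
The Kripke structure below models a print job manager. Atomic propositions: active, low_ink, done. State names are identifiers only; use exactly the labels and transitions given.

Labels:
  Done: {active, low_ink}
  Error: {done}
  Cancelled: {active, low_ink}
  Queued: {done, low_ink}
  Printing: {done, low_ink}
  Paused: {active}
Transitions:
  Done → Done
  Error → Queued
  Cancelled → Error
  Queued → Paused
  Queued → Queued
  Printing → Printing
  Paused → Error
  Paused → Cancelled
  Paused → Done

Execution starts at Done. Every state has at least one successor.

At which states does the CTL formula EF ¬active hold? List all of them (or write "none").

{Error, Cancelled, Queued, Printing, Paused}

States satisfying ¬active: {Error, Queued, Printing}.
States satisfying EF ¬active: {Error, Cancelled, Queued, Printing, Paused}.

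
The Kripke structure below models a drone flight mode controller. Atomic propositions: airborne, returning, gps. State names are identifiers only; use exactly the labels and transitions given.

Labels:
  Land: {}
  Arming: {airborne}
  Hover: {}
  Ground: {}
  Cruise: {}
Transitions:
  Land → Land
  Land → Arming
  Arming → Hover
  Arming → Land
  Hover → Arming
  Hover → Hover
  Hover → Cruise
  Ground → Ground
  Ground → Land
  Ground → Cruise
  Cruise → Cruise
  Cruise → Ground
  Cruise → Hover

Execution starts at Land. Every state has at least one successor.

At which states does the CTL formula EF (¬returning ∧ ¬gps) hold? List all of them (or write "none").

{Land, Arming, Hover, Ground, Cruise}

States satisfying ¬returning ∧ ¬gps: {Land, Arming, Hover, Ground, Cruise}.
States satisfying EF (¬returning ∧ ¬gps): {Land, Arming, Hover, Ground, Cruise}.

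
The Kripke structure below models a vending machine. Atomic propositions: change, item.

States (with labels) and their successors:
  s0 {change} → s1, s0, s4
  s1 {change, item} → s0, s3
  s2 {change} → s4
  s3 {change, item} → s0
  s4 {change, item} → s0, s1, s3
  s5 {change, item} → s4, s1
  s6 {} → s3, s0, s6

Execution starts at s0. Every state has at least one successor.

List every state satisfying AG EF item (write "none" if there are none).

{s0, s1, s2, s3, s4, s5, s6}

States satisfying EF item: {s0, s1, s2, s3, s4, s5, s6}.
States satisfying AG EF item: {s0, s1, s2, s3, s4, s5, s6}.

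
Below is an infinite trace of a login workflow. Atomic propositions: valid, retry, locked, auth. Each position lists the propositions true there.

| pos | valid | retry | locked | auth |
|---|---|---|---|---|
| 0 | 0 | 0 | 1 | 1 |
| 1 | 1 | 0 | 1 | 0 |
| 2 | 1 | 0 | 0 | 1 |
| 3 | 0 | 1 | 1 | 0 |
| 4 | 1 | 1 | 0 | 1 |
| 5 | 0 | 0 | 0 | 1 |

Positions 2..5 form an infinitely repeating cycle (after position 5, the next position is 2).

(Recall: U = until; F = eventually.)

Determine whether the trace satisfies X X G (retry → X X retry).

Violated

The position after 0 is 1; X G (retry → X X retry) is false there.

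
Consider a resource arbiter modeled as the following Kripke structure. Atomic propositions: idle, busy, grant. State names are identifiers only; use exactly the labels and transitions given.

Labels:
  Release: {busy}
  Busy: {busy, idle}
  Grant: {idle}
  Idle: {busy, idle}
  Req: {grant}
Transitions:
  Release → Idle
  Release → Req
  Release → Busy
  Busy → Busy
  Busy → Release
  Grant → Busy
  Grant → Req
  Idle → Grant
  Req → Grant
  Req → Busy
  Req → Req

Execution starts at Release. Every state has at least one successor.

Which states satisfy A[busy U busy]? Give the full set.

States satisfying busy: {Release, Busy, Idle}.
States satisfying A[busy U busy]: {Release, Busy, Idle}.

{Release, Busy, Idle}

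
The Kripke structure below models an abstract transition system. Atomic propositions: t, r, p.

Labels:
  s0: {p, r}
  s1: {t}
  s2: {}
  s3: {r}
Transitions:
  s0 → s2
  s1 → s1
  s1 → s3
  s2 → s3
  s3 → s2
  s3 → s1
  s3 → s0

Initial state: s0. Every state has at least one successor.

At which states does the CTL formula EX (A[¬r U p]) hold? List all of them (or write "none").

States satisfying A[¬r U p]: {s0}.
States satisfying EX (A[¬r U p]): {s3}.

{s3}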